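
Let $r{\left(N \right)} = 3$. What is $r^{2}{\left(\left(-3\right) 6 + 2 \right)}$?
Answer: $9$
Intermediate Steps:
$r^{2}{\left(\left(-3\right) 6 + 2 \right)} = 3^{2} = 9$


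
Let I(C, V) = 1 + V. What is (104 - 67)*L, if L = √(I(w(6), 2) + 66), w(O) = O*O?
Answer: 37*√69 ≈ 307.35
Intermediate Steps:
w(O) = O²
L = √69 (L = √((1 + 2) + 66) = √(3 + 66) = √69 ≈ 8.3066)
(104 - 67)*L = (104 - 67)*√69 = 37*√69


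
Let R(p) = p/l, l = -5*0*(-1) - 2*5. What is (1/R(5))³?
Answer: -8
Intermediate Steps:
l = -10 (l = 0*(-1) - 10 = 0 - 10 = -10)
R(p) = -p/10 (R(p) = p/(-10) = p*(-⅒) = -p/10)
(1/R(5))³ = (1/(-⅒*5))³ = (1/(-½))³ = (-2)³ = -8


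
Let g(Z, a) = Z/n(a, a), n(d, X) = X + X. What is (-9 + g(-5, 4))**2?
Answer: 5929/64 ≈ 92.641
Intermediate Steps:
n(d, X) = 2*X
g(Z, a) = Z/(2*a) (g(Z, a) = Z/((2*a)) = Z*(1/(2*a)) = Z/(2*a))
(-9 + g(-5, 4))**2 = (-9 + (1/2)*(-5)/4)**2 = (-9 + (1/2)*(-5)*(1/4))**2 = (-9 - 5/8)**2 = (-77/8)**2 = 5929/64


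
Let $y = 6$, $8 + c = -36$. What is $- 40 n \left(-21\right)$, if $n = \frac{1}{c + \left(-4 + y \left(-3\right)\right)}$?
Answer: $- \frac{140}{11} \approx -12.727$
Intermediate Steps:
$c = -44$ ($c = -8 - 36 = -44$)
$n = - \frac{1}{66}$ ($n = \frac{1}{-44 + \left(-4 + 6 \left(-3\right)\right)} = \frac{1}{-44 - 22} = \frac{1}{-66} = - \frac{1}{66} \approx -0.015152$)
$- 40 n \left(-21\right) = \left(-40\right) \left(- \frac{1}{66}\right) \left(-21\right) = \frac{20}{33} \left(-21\right) = - \frac{140}{11}$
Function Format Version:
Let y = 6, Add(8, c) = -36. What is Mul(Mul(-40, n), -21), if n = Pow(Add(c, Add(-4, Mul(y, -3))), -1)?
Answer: Rational(-140, 11) ≈ -12.727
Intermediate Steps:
c = -44 (c = Add(-8, -36) = -44)
n = Rational(-1, 66) (n = Pow(Add(-44, Add(-4, Mul(6, -3))), -1) = Pow(Add(-44, Add(-4, -18)), -1) = Pow(Add(-44, -22), -1) = Pow(-66, -1) = Rational(-1, 66) ≈ -0.015152)
Mul(Mul(-40, n), -21) = Mul(Mul(-40, Rational(-1, 66)), -21) = Mul(Rational(20, 33), -21) = Rational(-140, 11)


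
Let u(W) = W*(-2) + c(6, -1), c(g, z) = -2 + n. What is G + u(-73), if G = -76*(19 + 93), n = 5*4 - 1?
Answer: -8349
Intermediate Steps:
n = 19 (n = 20 - 1 = 19)
G = -8512 (G = -76*112 = -8512)
c(g, z) = 17 (c(g, z) = -2 + 19 = 17)
u(W) = 17 - 2*W (u(W) = W*(-2) + 17 = -2*W + 17 = 17 - 2*W)
G + u(-73) = -8512 + (17 - 2*(-73)) = -8512 + (17 + 146) = -8512 + 163 = -8349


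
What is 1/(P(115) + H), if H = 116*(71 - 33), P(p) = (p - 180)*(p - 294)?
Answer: 1/16043 ≈ 6.2332e-5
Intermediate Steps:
P(p) = (-294 + p)*(-180 + p) (P(p) = (-180 + p)*(-294 + p) = (-294 + p)*(-180 + p))
H = 4408 (H = 116*38 = 4408)
1/(P(115) + H) = 1/((52920 + 115**2 - 474*115) + 4408) = 1/((52920 + 13225 - 54510) + 4408) = 1/(11635 + 4408) = 1/16043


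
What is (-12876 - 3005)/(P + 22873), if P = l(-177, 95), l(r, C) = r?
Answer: -15881/22696 ≈ -0.69973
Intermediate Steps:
P = -177
(-12876 - 3005)/(P + 22873) = (-12876 - 3005)/(-177 + 22873) = -15881/22696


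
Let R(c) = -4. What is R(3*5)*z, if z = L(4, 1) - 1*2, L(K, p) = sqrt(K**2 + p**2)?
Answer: 8 - 4*sqrt(17) ≈ -8.4924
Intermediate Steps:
z = -2 + sqrt(17) (z = sqrt(4**2 + 1**2) - 1*2 = sqrt(16 + 1) - 2 = sqrt(17) - 2 = -2 + sqrt(17) ≈ 2.1231)
R(3*5)*z = -4*(-2 + sqrt(17)) = 8 - 4*sqrt(17)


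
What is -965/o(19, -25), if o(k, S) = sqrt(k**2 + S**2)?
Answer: -965*sqrt(986)/986 ≈ -30.732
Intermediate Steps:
o(k, S) = sqrt(S**2 + k**2)
-965/o(19, -25) = -965/sqrt((-25)**2 + 19**2) = -965/sqrt(625 + 361) = -965*sqrt(986)/986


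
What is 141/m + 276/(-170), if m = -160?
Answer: -6813/2720 ≈ -2.5048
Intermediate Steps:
141/m + 276/(-170) = 141/(-160) + 276/(-170) = 141*(-1/160) + 276*(-1/170) = -141/160 - 138/85 = -6813/2720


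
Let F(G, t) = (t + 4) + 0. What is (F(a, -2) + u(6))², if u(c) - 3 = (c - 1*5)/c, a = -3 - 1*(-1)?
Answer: 961/36 ≈ 26.694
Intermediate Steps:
a = -2 (a = -3 + 1 = -2)
u(c) = 3 + (-5 + c)/c (u(c) = 3 + (c - 1*5)/c = 3 + (c - 5)/c = 3 + (-5 + c)/c)
F(G, t) = 4 + t (F(G, t) = (4 + t) + 0 = 4 + t)
(F(a, -2) + u(6))² = ((4 - 2) + (4 - 5/6))² = (2 + (4 - 5*⅙))² = (2 + (4 - ⅚))² = (2 + 19/6)² = (31/6)² = 961/36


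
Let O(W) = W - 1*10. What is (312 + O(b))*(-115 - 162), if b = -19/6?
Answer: -496661/6 ≈ -82777.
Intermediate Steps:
b = -19/6 (b = -19*⅙ = -19/6 ≈ -3.1667)
O(W) = -10 + W (O(W) = W - 10 = -10 + W)
(312 + O(b))*(-115 - 162) = (312 + (-10 - 19/6))*(-115 - 162) = (312 - 79/6)*(-277) = (1793/6)*(-277) = -496661/6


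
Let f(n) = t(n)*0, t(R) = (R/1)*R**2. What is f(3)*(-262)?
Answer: 0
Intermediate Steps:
t(R) = R**3 (t(R) = (R*1)*R**2 = R*R**2 = R**3)
f(n) = 0 (f(n) = n**3*0 = 0)
f(3)*(-262) = 0*(-262) = 0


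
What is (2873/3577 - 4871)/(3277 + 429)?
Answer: -8710347/6628181 ≈ -1.3141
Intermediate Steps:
(2873/3577 - 4871)/(3277 + 429) = (2873*(1/3577) - 4871)/3706 = (2873/3577 - 4871)*(1/3706) = -17420694/3577*1/3706 = -8710347/6628181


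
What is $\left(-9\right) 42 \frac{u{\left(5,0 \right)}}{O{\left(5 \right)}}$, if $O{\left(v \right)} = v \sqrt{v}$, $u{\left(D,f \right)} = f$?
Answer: $0$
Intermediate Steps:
$O{\left(v \right)} = v^{\frac{3}{2}}$
$\left(-9\right) 42 \frac{u{\left(5,0 \right)}}{O{\left(5 \right)}} = \left(-9\right) 42 \frac{0}{5^{\frac{3}{2}}} = - 378 \frac{0}{5 \sqrt{5}} = - 378 \cdot 0 \frac{\sqrt{5}}{25} = \left(-378\right) 0 = 0$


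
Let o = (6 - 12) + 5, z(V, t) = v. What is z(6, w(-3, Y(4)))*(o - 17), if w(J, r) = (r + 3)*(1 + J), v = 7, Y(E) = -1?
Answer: -126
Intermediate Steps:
w(J, r) = (1 + J)*(3 + r) (w(J, r) = (3 + r)*(1 + J) = (1 + J)*(3 + r))
z(V, t) = 7
o = -1 (o = -6 + 5 = -1)
z(6, w(-3, Y(4)))*(o - 17) = 7*(-1 - 17) = 7*(-18) = -126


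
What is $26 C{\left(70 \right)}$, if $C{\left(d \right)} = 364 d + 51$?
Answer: $663806$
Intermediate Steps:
$C{\left(d \right)} = 51 + 364 d$
$26 C{\left(70 \right)} = 26 \left(51 + 364 \cdot 70\right) = 26 \left(51 + 25480\right) = 26 \cdot 25531 = 663806$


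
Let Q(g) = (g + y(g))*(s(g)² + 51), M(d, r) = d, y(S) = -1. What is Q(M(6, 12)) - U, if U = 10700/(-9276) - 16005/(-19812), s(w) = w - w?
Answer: 3910536215/15314676 ≈ 255.35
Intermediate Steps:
s(w) = 0
U = -5293835/15314676 (U = 10700*(-1/9276) - 16005*(-1/19812) = -2675/2319 + 5335/6604 = -5293835/15314676 ≈ -0.34567)
Q(g) = -51 + 51*g (Q(g) = (g - 1)*(0² + 51) = (-1 + g)*(0 + 51) = (-1 + g)*51 = -51 + 51*g)
Q(M(6, 12)) - U = (-51 + 51*6) - 1*(-5293835/15314676) = (-51 + 306) + 5293835/15314676 = 255 + 5293835/15314676 = 3910536215/15314676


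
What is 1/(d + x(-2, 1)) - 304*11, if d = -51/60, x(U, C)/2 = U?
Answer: -324388/97 ≈ -3344.2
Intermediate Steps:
x(U, C) = 2*U
d = -17/20 (d = -51*1/60 = -17/20 ≈ -0.85000)
1/(d + x(-2, 1)) - 304*11 = 1/(-17/20 + 2*(-2)) - 304*11 = 1/(-17/20 - 4) - 152*22 = 1/(-97/20) - 3344 = -20/97 - 3344 = -324388/97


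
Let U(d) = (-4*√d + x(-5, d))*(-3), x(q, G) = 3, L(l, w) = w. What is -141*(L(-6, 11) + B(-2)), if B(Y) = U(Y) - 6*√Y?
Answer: -282 - 846*I*√2 ≈ -282.0 - 1196.4*I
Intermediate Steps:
U(d) = -9 + 12*√d (U(d) = (-4*√d + 3)*(-3) = (3 - 4*√d)*(-3) = -9 + 12*√d)
B(Y) = -9 + 6*√Y (B(Y) = (-9 + 12*√Y) - 6*√Y = -9 + 6*√Y)
-141*(L(-6, 11) + B(-2)) = -141*(11 + (-9 + 6*√(-2))) = -141*(11 + (-9 + 6*(I*√2))) = -141*(11 + (-9 + 6*I*√2)) = -141*(2 + 6*I*√2) = -282 - 846*I*√2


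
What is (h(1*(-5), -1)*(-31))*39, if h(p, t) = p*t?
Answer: -6045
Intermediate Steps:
(h(1*(-5), -1)*(-31))*39 = (((1*(-5))*(-1))*(-31))*39 = (-5*(-1)*(-31))*39 = (5*(-31))*39 = -155*39 = -6045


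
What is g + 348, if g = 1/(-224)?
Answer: 77951/224 ≈ 348.00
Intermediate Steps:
g = -1/224 ≈ -0.0044643
g + 348 = -1/224 + 348 = 77951/224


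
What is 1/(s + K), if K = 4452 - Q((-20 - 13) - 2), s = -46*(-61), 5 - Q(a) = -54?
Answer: 1/7199 ≈ 0.00013891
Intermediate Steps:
Q(a) = 59 (Q(a) = 5 - 1*(-54) = 5 + 54 = 59)
s = 2806
K = 4393 (K = 4452 - 1*59 = 4452 - 59 = 4393)
1/(s + K) = 1/(2806 + 4393) = 1/7199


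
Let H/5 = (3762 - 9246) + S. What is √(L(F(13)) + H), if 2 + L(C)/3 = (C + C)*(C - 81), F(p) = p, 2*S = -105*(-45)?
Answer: I*√83670/2 ≈ 144.63*I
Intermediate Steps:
S = 4725/2 (S = (-105*(-45))/2 = (-1*(-4725))/2 = (½)*4725 = 4725/2 ≈ 2362.5)
H = -31215/2 (H = 5*((3762 - 9246) + 4725/2) = 5*(-5484 + 4725/2) = 5*(-6243/2) = -31215/2 ≈ -15608.)
L(C) = -6 + 6*C*(-81 + C) (L(C) = -6 + 3*((C + C)*(C - 81)) = -6 + 3*((2*C)*(-81 + C)) = -6 + 3*(2*C*(-81 + C)) = -6 + 6*C*(-81 + C))
√(L(F(13)) + H) = √((-6 - 486*13 + 6*13²) - 31215/2) = √((-6 - 6318 + 6*169) - 31215/2) = √((-6 - 6318 + 1014) - 31215/2) = √(-5310 - 31215/2) = √(-41835/2) = I*√83670/2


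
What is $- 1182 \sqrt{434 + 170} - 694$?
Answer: $-694 - 2364 \sqrt{151} \approx -29743.0$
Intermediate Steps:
$- 1182 \sqrt{434 + 170} - 694 = - 1182 \sqrt{604} - 694 = - 1182 \cdot 2 \sqrt{151} - 694 = - 2364 \sqrt{151} - 694 = -694 - 2364 \sqrt{151}$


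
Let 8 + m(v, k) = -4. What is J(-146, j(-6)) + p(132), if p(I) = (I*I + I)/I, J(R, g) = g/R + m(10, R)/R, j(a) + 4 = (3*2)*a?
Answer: 9735/73 ≈ 133.36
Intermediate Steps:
m(v, k) = -12 (m(v, k) = -8 - 4 = -12)
j(a) = -4 + 6*a (j(a) = -4 + (3*2)*a = -4 + 6*a)
J(R, g) = -12/R + g/R (J(R, g) = g/R - 12/R = -12/R + g/R)
p(I) = (I + I²)/I (p(I) = (I² + I)/I = (I + I²)/I)
J(-146, j(-6)) + p(132) = (-12 + (-4 + 6*(-6)))/(-146) + (1 + 132) = -(-12 + (-4 - 36))/146 + 133 = -(-12 - 40)/146 + 133 = -1/146*(-52) + 133 = 26/73 + 133 = 9735/73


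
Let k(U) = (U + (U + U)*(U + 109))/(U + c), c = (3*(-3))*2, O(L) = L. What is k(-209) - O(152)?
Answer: -76095/227 ≈ -335.22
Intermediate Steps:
c = -18 (c = -9*2 = -18)
k(U) = (U + 2*U*(109 + U))/(-18 + U) (k(U) = (U + (U + U)*(U + 109))/(U - 18) = (U + (2*U)*(109 + U))/(-18 + U) = (U + 2*U*(109 + U))/(-18 + U))
k(-209) - O(152) = -209*(219 + 2*(-209))/(-18 - 209) - 1*152 = -209*(219 - 418)/(-227) - 152 = -209*(-1/227)*(-199) - 152 = -41591/227 - 152 = -76095/227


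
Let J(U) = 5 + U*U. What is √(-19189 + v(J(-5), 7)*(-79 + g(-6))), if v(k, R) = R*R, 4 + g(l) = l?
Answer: 5*I*√942 ≈ 153.46*I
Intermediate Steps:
g(l) = -4 + l
J(U) = 5 + U²
v(k, R) = R²
√(-19189 + v(J(-5), 7)*(-79 + g(-6))) = √(-19189 + 7²*(-79 + (-4 - 6))) = √(-19189 + 49*(-79 - 10)) = √(-19189 + 49*(-89)) = √(-19189 - 4361) = √(-23550) = 5*I*√942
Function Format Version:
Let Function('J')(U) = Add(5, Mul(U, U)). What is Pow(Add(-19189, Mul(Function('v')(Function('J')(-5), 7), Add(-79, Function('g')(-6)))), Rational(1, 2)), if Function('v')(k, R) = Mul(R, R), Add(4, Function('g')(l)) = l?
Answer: Mul(5, I, Pow(942, Rational(1, 2))) ≈ Mul(153.46, I)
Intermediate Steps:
Function('g')(l) = Add(-4, l)
Function('J')(U) = Add(5, Pow(U, 2))
Function('v')(k, R) = Pow(R, 2)
Pow(Add(-19189, Mul(Function('v')(Function('J')(-5), 7), Add(-79, Function('g')(-6)))), Rational(1, 2)) = Pow(Add(-19189, Mul(Pow(7, 2), Add(-79, Add(-4, -6)))), Rational(1, 2)) = Pow(Add(-19189, Mul(49, Add(-79, -10))), Rational(1, 2)) = Pow(Add(-19189, Mul(49, -89)), Rational(1, 2)) = Pow(Add(-19189, -4361), Rational(1, 2)) = Pow(-23550, Rational(1, 2)) = Mul(5, I, Pow(942, Rational(1, 2)))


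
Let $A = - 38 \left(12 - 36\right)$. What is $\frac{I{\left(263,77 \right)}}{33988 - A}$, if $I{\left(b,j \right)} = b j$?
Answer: $\frac{20251}{33076} \approx 0.61226$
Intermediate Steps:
$A = 912$ ($A = \left(-38\right) \left(-24\right) = 912$)
$\frac{I{\left(263,77 \right)}}{33988 - A} = \frac{263 \cdot 77}{33988 - 912} = \frac{20251}{33988 - 912} = \frac{20251}{33076}$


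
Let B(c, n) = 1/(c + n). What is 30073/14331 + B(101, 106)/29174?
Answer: 3561007895/1696964058 ≈ 2.0985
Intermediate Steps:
30073/14331 + B(101, 106)/29174 = 30073/14331 + 1/((101 + 106)*29174) = 30073*(1/14331) + (1/29174)/207 = 1769/843 + (1/207)*(1/29174) = 1769/843 + 1/6039018 = 3561007895/1696964058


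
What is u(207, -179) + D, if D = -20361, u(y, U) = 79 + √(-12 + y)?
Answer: -20282 + √195 ≈ -20268.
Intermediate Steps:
u(207, -179) + D = (79 + √(-12 + 207)) - 20361 = (79 + √195) - 20361 = -20282 + √195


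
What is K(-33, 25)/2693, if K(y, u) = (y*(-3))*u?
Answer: 2475/2693 ≈ 0.91905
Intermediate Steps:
K(y, u) = -3*u*y (K(y, u) = (-3*y)*u = -3*u*y)
K(-33, 25)/2693 = -3*25*(-33)/2693 = 2475*(1/2693) = 2475/2693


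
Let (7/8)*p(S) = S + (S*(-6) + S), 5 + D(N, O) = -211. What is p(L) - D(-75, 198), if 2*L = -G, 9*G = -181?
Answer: 10712/63 ≈ 170.03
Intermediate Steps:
G = -181/9 (G = (1/9)*(-181) = -181/9 ≈ -20.111)
D(N, O) = -216 (D(N, O) = -5 - 211 = -216)
L = 181/18 (L = (-1*(-181/9))/2 = (1/2)*(181/9) = 181/18 ≈ 10.056)
p(S) = -32*S/7 (p(S) = 8*(S + (S*(-6) + S))/7 = 8*(S + (-6*S + S))/7 = 8*(S - 5*S)/7 = 8*(-4*S)/7 = -32*S/7)
p(L) - D(-75, 198) = -32/7*181/18 - 1*(-216) = -2896/63 + 216 = 10712/63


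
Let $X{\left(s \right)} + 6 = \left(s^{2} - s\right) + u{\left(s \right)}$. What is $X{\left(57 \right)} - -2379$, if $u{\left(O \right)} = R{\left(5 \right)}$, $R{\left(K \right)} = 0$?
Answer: $5565$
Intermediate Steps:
$u{\left(O \right)} = 0$
$X{\left(s \right)} = -6 + s^{2} - s$ ($X{\left(s \right)} = -6 + \left(\left(s^{2} - s\right) + 0\right) = -6 + \left(s^{2} - s\right) = -6 + s^{2} - s$)
$X{\left(57 \right)} - -2379 = \left(-6 + 57^{2} - 57\right) - -2379 = \left(-6 + 3249 - 57\right) + 2379 = 3186 + 2379 = 5565$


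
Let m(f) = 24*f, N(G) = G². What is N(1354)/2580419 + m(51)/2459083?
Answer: 4511434642084/6345464495777 ≈ 0.71097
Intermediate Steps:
N(1354)/2580419 + m(51)/2459083 = 1354²/2580419 + (24*51)/2459083 = 1833316*(1/2580419) + 1224*(1/2459083) = 1833316/2580419 + 1224/2459083 = 4511434642084/6345464495777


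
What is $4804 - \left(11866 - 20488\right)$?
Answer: $13426$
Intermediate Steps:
$4804 - \left(11866 - 20488\right) = 4804 - -8622 = 4804 + 8622 = 13426$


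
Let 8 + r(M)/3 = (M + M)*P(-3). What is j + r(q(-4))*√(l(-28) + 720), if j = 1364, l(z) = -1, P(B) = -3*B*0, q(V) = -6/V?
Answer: 1364 - 24*√719 ≈ 720.46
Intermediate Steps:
P(B) = 0
r(M) = -24 (r(M) = -24 + 3*((M + M)*0) = -24 + 3*((2*M)*0) = -24 + 3*0 = -24 + 0 = -24)
j + r(q(-4))*√(l(-28) + 720) = 1364 - 24*√(-1 + 720) = 1364 - 24*√719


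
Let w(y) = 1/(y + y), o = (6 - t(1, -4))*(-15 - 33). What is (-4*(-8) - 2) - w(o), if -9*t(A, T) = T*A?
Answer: 48003/1600 ≈ 30.002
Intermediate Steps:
t(A, T) = -A*T/9 (t(A, T) = -T*A/9 = -A*T/9)
o = -800/3 (o = (6 - (-1)*(-4)/9)*(-15 - 33) = (6 - 1*4/9)*(-48) = (6 - 4/9)*(-48) = (50/9)*(-48) = -800/3 ≈ -266.67)
w(y) = 1/(2*y)
(-4*(-8) - 2) - w(o) = (-4*(-8) - 2) - 1/(2*(-800/3)) = (32 - 2) - (-3)/(2*800) = 30 - 1*(-3/1600) = 30 + 3/1600 = 48003/1600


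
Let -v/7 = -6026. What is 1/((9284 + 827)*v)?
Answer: 1/426502202 ≈ 2.3447e-9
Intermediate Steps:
v = 42182 (v = -7*(-6026) = 42182)
1/((9284 + 827)*v) = 1/((9284 + 827)*42182) = (1/42182)/10111 = (1/10111)*(1/42182) = 1/426502202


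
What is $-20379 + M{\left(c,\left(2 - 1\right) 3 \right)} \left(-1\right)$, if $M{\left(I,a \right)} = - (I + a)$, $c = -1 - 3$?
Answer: $-20380$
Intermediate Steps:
$c = -4$
$M{\left(I,a \right)} = - I - a$
$-20379 + M{\left(c,\left(2 - 1\right) 3 \right)} \left(-1\right) = -20379 + \left(\left(-1\right) \left(-4\right) - \left(2 - 1\right) 3\right) \left(-1\right) = -20379 + \left(4 - 1 \cdot 3\right) \left(-1\right) = -20379 + \left(4 - 3\right) \left(-1\right) = -20379 + 1 \left(-1\right) = -20379 - 1 = -20380$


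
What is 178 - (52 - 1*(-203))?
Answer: -77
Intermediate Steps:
178 - (52 - 1*(-203)) = 178 - (52 + 203) = 178 - 1*255 = 178 - 255 = -77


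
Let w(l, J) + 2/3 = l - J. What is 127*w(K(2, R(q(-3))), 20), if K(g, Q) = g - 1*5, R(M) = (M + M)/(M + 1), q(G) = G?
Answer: -9017/3 ≈ -3005.7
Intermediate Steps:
R(M) = 2*M/(1 + M) (R(M) = (2*M)/(1 + M) = 2*M/(1 + M))
K(g, Q) = -5 + g (K(g, Q) = g - 5 = -5 + g)
w(l, J) = -⅔ + l - J (w(l, J) = -⅔ + (l - J) = -⅔ + l - J)
127*w(K(2, R(q(-3))), 20) = 127*(-⅔ + (-5 + 2) - 1*20) = 127*(-⅔ - 3 - 20) = 127*(-71/3) = -9017/3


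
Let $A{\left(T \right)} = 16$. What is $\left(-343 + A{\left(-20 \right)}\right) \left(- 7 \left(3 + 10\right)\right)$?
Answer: $29757$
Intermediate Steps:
$\left(-343 + A{\left(-20 \right)}\right) \left(- 7 \left(3 + 10\right)\right) = \left(-343 + 16\right) \left(- 7 \left(3 + 10\right)\right) = - 327 \left(\left(-7\right) 13\right) = \left(-327\right) \left(-91\right) = 29757$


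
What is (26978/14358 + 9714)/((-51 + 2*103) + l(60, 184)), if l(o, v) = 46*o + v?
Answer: 69750295/22247721 ≈ 3.1352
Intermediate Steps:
l(o, v) = v + 46*o
(26978/14358 + 9714)/((-51 + 2*103) + l(60, 184)) = (26978/14358 + 9714)/((-51 + 2*103) + (184 + 46*60)) = (26978*(1/14358) + 9714)/((-51 + 206) + (184 + 2760)) = (13489/7179 + 9714)/(155 + 2944) = (69750295/7179)/3099 = (69750295/7179)*(1/3099) = 69750295/22247721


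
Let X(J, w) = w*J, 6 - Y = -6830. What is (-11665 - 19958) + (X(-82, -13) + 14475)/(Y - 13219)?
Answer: -201865150/6383 ≈ -31625.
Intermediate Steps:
Y = 6836 (Y = 6 - 1*(-6830) = 6 + 6830 = 6836)
X(J, w) = J*w
(-11665 - 19958) + (X(-82, -13) + 14475)/(Y - 13219) = (-11665 - 19958) + (-82*(-13) + 14475)/(6836 - 13219) = -31623 + (1066 + 14475)/(-6383) = -31623 + 15541*(-1/6383) = -31623 - 15541/6383 = -201865150/6383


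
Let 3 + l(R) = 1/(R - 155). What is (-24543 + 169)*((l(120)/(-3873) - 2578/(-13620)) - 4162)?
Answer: 148638445074781/1465285 ≈ 1.0144e+8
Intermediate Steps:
l(R) = -3 + 1/(-155 + R) (l(R) = -3 + 1/(R - 155) = -3 + 1/(-155 + R))
(-24543 + 169)*((l(120)/(-3873) - 2578/(-13620)) - 4162) = (-24543 + 169)*((((466 - 3*120)/(-155 + 120))/(-3873) - 2578/(-13620)) - 4162) = -24374*((((466 - 360)/(-35))*(-1/3873) - 2578*(-1/13620)) - 4162) = -24374*((-1/35*106*(-1/3873) + 1289/6810) - 4162) = -24374*((-106/35*(-1/3873) + 1289/6810) - 4162) = -24374*((106/135555 + 1289/6810) - 4162) = -24374*(3898939/20513990 - 4162) = -24374*(-85375327441/20513990) = 148638445074781/1465285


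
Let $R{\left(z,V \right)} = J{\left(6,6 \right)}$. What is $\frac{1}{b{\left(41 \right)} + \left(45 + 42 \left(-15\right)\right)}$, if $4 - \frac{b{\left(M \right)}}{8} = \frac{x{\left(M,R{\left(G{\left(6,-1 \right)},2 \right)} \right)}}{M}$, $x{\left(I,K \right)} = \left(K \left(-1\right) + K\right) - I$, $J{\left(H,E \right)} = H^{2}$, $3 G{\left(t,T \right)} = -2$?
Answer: $- \frac{1}{545} \approx -0.0018349$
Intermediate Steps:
$G{\left(t,T \right)} = - \frac{2}{3}$ ($G{\left(t,T \right)} = \frac{1}{3} \left(-2\right) = - \frac{2}{3}$)
$R{\left(z,V \right)} = 36$ ($R{\left(z,V \right)} = 6^{2} = 36$)
$x{\left(I,K \right)} = - I$ ($x{\left(I,K \right)} = \left(- K + K\right) - I = 0 - I = - I$)
$b{\left(M \right)} = 40$ ($b{\left(M \right)} = 32 - 8 \frac{\left(-1\right) M}{M} = 32 - -8 = 32 + 8 = 40$)
$\frac{1}{b{\left(41 \right)} + \left(45 + 42 \left(-15\right)\right)} = \frac{1}{40 + \left(45 + 42 \left(-15\right)\right)} = \frac{1}{40 + \left(45 - 630\right)} = \frac{1}{40 - 585} = \frac{1}{-545} = - \frac{1}{545}$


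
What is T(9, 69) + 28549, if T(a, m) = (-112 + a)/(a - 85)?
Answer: 2169827/76 ≈ 28550.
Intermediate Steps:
T(a, m) = (-112 + a)/(-85 + a)
T(9, 69) + 28549 = (-112 + 9)/(-85 + 9) + 28549 = -103/(-76) + 28549 = -1/76*(-103) + 28549 = 103/76 + 28549 = 2169827/76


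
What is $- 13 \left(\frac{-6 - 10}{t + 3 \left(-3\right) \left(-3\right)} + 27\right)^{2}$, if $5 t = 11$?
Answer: $- \frac{48473893}{5329} \approx -9096.3$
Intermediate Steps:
$t = \frac{11}{5}$ ($t = \frac{1}{5} \cdot 11 = \frac{11}{5} \approx 2.2$)
$- 13 \left(\frac{-6 - 10}{t + 3 \left(-3\right) \left(-3\right)} + 27\right)^{2} = - 13 \left(\frac{-6 - 10}{\frac{11}{5} + 3 \left(-3\right) \left(-3\right)} + 27\right)^{2} = - 13 \left(- \frac{16}{\frac{11}{5} - -27} + 27\right)^{2} = - 13 \left(- \frac{16}{\frac{11}{5} + 27} + 27\right)^{2} = - 13 \left(- \frac{16}{\frac{146}{5}} + 27\right)^{2} = - 13 \left(\left(-16\right) \frac{5}{146} + 27\right)^{2} = - 13 \left(- \frac{40}{73} + 27\right)^{2} = - 13 \left(\frac{1931}{73}\right)^{2} = - \frac{13 \cdot 3728761}{5329} = \left(-1\right) \frac{48473893}{5329} = - \frac{48473893}{5329}$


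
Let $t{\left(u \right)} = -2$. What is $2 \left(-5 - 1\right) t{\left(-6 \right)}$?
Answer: $24$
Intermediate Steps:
$2 \left(-5 - 1\right) t{\left(-6 \right)} = 2 \left(-5 - 1\right) \left(-2\right) = 2 \left(-6\right) \left(-2\right) = \left(-12\right) \left(-2\right) = 24$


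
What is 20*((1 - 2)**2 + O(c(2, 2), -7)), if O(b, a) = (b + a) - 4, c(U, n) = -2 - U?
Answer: -280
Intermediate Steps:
O(b, a) = -4 + a + b (O(b, a) = (a + b) - 4 = -4 + a + b)
20*((1 - 2)**2 + O(c(2, 2), -7)) = 20*((1 - 2)**2 + (-4 - 7 + (-2 - 1*2))) = 20*((-1)**2 + (-4 - 7 + (-2 - 2))) = 20*(1 + (-4 - 7 - 4)) = 20*(1 - 15) = 20*(-14) = -280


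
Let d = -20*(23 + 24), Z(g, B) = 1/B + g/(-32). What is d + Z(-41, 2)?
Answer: -30023/32 ≈ -938.22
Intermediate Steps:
Z(g, B) = 1/B - g/32 (Z(g, B) = 1/B + g*(-1/32) = 1/B - g/32)
d = -940 (d = -20*47 = -940)
d + Z(-41, 2) = -940 + (1/2 - 1/32*(-41)) = -940 + (1/2 + 41/32) = -940 + 57/32 = -30023/32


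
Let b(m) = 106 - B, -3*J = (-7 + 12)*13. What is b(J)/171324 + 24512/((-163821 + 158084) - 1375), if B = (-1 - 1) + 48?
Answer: -43740283/12692253 ≈ -3.4462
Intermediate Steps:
J = -65/3 (J = -(-7 + 12)*13/3 = -5*13/3 = -⅓*65 = -65/3 ≈ -21.667)
B = 46 (B = -2 + 48 = 46)
b(m) = 60 (b(m) = 106 - 1*46 = 106 - 46 = 60)
b(J)/171324 + 24512/((-163821 + 158084) - 1375) = 60/171324 + 24512/((-163821 + 158084) - 1375) = 60*(1/171324) + 24512/(-5737 - 1375) = 5/14277 + 24512/(-7112) = 5/14277 + 24512*(-1/7112) = 5/14277 - 3064/889 = -43740283/12692253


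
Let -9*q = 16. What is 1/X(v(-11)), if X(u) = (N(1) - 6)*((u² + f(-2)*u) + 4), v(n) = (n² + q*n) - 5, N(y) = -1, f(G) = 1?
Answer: -81/10497928 ≈ -7.7158e-6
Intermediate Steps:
q = -16/9 (q = -⅑*16 = -16/9 ≈ -1.7778)
v(n) = -5 + n² - 16*n/9 (v(n) = (n² - 16*n/9) - 5 = -5 + n² - 16*n/9)
X(u) = -28 - 7*u - 7*u² (X(u) = (-1 - 6)*((u² + 1*u) + 4) = -7*((u² + u) + 4) = -7*((u + u²) + 4) = -7*(4 + u + u²) = -28 - 7*u - 7*u²)
1/X(v(-11)) = 1/(-28 - 7*(-5 + (-11)² - 16/9*(-11)) - 7*(-5 + (-11)² - 16/9*(-11))²) = 1/(-28 - 7*(-5 + 121 + 176/9) - 7*(-5 + 121 + 176/9)²) = 1/(-28 - 7*1220/9 - 7*(1220/9)²) = 1/(-28 - 8540/9 - 7*1488400/81) = 1/(-28 - 8540/9 - 10418800/81) = 1/(-10497928/81) = -81/10497928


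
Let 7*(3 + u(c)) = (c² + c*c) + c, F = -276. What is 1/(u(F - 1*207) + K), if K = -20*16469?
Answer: -1/262798 ≈ -3.8052e-6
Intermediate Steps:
u(c) = -3 + c/7 + 2*c²/7 (u(c) = -3 + ((c² + c*c) + c)/7 = -3 + ((c² + c²) + c)/7 = -3 + (2*c² + c)/7 = -3 + (c + 2*c²)/7 = -3 + (c/7 + 2*c²/7) = -3 + c/7 + 2*c²/7)
K = -329380
1/(u(F - 1*207) + K) = 1/((-3 + (-276 - 1*207)/7 + 2*(-276 - 1*207)²/7) - 329380) = 1/((-3 + (-276 - 207)/7 + 2*(-276 - 207)²/7) - 329380) = 1/((-3 + (⅐)*(-483) + (2/7)*(-483)²) - 329380) = 1/((-3 - 69 + (2/7)*233289) - 329380) = 1/((-3 - 69 + 66654) - 329380) = 1/(66582 - 329380) = 1/(-262798) = -1/262798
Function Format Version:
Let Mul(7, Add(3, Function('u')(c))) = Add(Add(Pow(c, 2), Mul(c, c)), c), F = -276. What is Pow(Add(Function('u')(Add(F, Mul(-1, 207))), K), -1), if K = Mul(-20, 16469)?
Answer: Rational(-1, 262798) ≈ -3.8052e-6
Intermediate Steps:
Function('u')(c) = Add(-3, Mul(Rational(1, 7), c), Mul(Rational(2, 7), Pow(c, 2))) (Function('u')(c) = Add(-3, Mul(Rational(1, 7), Add(Add(Pow(c, 2), Mul(c, c)), c))) = Add(-3, Mul(Rational(1, 7), Add(Add(Pow(c, 2), Pow(c, 2)), c))) = Add(-3, Mul(Rational(1, 7), Add(Mul(2, Pow(c, 2)), c))) = Add(-3, Mul(Rational(1, 7), Add(c, Mul(2, Pow(c, 2))))) = Add(-3, Add(Mul(Rational(1, 7), c), Mul(Rational(2, 7), Pow(c, 2)))) = Add(-3, Mul(Rational(1, 7), c), Mul(Rational(2, 7), Pow(c, 2))))
K = -329380
Pow(Add(Function('u')(Add(F, Mul(-1, 207))), K), -1) = Pow(Add(Add(-3, Mul(Rational(1, 7), Add(-276, Mul(-1, 207))), Mul(Rational(2, 7), Pow(Add(-276, Mul(-1, 207)), 2))), -329380), -1) = Pow(Add(Add(-3, Mul(Rational(1, 7), Add(-276, -207)), Mul(Rational(2, 7), Pow(Add(-276, -207), 2))), -329380), -1) = Pow(Add(Add(-3, Mul(Rational(1, 7), -483), Mul(Rational(2, 7), Pow(-483, 2))), -329380), -1) = Pow(Add(Add(-3, -69, Mul(Rational(2, 7), 233289)), -329380), -1) = Pow(Add(Add(-3, -69, 66654), -329380), -1) = Pow(Add(66582, -329380), -1) = Pow(-262798, -1) = Rational(-1, 262798)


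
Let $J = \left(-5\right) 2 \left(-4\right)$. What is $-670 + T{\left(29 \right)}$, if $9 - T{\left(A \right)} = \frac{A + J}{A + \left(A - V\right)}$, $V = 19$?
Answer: $- \frac{8616}{13} \approx -662.77$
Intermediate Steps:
$J = 40$ ($J = \left(-10\right) \left(-4\right) = 40$)
$T{\left(A \right)} = 9 - \frac{40 + A}{-19 + 2 A}$ ($T{\left(A \right)} = 9 - \frac{A + 40}{A + \left(A - 19\right)} = 9 - \frac{40 + A}{A + \left(A - 19\right)} = 9 - \frac{40 + A}{A + \left(-19 + A\right)} = 9 - \frac{40 + A}{-19 + 2 A}$)
$-670 + T{\left(29 \right)} = -670 + \frac{-211 + 17 \cdot 29}{-19 + 2 \cdot 29} = -670 + \frac{-211 + 493}{-19 + 58} = -670 + \frac{1}{39} \cdot 282 = -670 + \frac{94}{13} = - \frac{8616}{13}$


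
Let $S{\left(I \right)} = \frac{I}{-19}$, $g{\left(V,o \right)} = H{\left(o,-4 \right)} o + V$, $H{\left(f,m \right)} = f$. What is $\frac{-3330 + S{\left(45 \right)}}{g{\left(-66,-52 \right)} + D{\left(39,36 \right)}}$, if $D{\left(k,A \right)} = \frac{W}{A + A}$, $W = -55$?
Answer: $- \frac{4558680}{3607739} \approx -1.2636$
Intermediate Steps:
$D{\left(k,A \right)} = - \frac{55}{2 A}$ ($D{\left(k,A \right)} = - \frac{55}{A + A} = - \frac{55}{2 A}$)
$g{\left(V,o \right)} = V + o^{2}$ ($g{\left(V,o \right)} = o o + V = o^{2} + V = V + o^{2}$)
$S{\left(I \right)} = - \frac{I}{19}$ ($S{\left(I \right)} = I \left(- \frac{1}{19}\right) = - \frac{I}{19}$)
$\frac{-3330 + S{\left(45 \right)}}{g{\left(-66,-52 \right)} + D{\left(39,36 \right)}} = \frac{-3330 - \frac{45}{19}}{\left(-66 + \left(-52\right)^{2}\right) - \frac{55}{2 \cdot 36}} = \frac{-3330 - \frac{45}{19}}{\left(-66 + 2704\right) - \frac{55}{72}} = - \frac{63315}{19 \left(2638 - \frac{55}{72}\right)} = - \frac{63315}{19 \cdot \frac{189881}{72}} = \left(- \frac{63315}{19}\right) \frac{72}{189881} = - \frac{4558680}{3607739}$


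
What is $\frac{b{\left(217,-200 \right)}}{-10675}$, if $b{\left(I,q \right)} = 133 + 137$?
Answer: $- \frac{54}{2135} \approx -0.025293$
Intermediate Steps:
$b{\left(I,q \right)} = 270$
$\frac{b{\left(217,-200 \right)}}{-10675} = \frac{270}{-10675} = 270 \left(- \frac{1}{10675}\right) = - \frac{54}{2135}$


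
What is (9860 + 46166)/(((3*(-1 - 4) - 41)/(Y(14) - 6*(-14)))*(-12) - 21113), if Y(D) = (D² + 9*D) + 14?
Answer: -280130/105557 ≈ -2.6538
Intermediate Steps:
Y(D) = 14 + D² + 9*D
(9860 + 46166)/(((3*(-1 - 4) - 41)/(Y(14) - 6*(-14)))*(-12) - 21113) = (9860 + 46166)/(((3*(-1 - 4) - 41)/((14 + 14² + 9*14) - 6*(-14)))*(-12) - 21113) = 56026/(((3*(-5) - 41)/((14 + 196 + 126) + 84))*(-12) - 21113) = 56026/(((-15 - 41)/(336 + 84))*(-12) - 21113) = 56026/(-56/420*(-12) - 21113) = 56026/(-56*1/420*(-12) - 21113) = 56026/(-2/15*(-12) - 21113) = 56026/(8/5 - 21113) = 56026/(-105557/5) = 56026*(-5/105557) = -280130/105557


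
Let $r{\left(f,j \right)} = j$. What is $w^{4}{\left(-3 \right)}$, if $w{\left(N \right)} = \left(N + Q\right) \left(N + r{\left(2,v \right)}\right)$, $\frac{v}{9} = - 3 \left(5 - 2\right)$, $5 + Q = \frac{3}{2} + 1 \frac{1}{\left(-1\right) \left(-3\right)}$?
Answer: $71997768976$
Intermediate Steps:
$Q = - \frac{19}{6}$ ($Q = -5 + \left(\frac{3}{2} + 1 \frac{1}{\left(-1\right) \left(-3\right)}\right) = -5 + \left(3 \cdot \frac{1}{2} + 1 \cdot \frac{1}{3}\right) = -5 + \left(\frac{3}{2} + 1 \cdot \frac{1}{3}\right) = -5 + \left(\frac{3}{2} + \frac{1}{3}\right) = -5 + \frac{11}{6} = - \frac{19}{6} \approx -3.1667$)
$v = -81$ ($v = 9 \left(- 3 \left(5 - 2\right)\right) = 9 \left(\left(-3\right) 3\right) = 9 \left(-9\right) = -81$)
$w{\left(N \right)} = \left(-81 + N\right) \left(- \frac{19}{6} + N\right)$ ($w{\left(N \right)} = \left(N - \frac{19}{6}\right) \left(N - 81\right) = \left(- \frac{19}{6} + N\right) \left(-81 + N\right) = \left(-81 + N\right) \left(- \frac{19}{6} + N\right)$)
$w^{4}{\left(-3 \right)} = \left(\frac{513}{2} + \left(-3\right)^{2} - - \frac{505}{2}\right)^{4} = \left(\frac{513}{2} + 9 + \frac{505}{2}\right)^{4} = 518^{4} = 71997768976$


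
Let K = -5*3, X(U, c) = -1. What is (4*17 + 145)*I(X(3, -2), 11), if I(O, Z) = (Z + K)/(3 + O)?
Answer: -426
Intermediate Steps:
K = -15
I(O, Z) = (-15 + Z)/(3 + O) (I(O, Z) = (Z - 15)/(3 + O) = (-15 + Z)/(3 + O))
(4*17 + 145)*I(X(3, -2), 11) = (4*17 + 145)*((-15 + 11)/(3 - 1)) = (68 + 145)*(-4/2) = 213*((½)*(-4)) = 213*(-2) = -426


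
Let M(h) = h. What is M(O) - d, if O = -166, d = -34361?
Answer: 34195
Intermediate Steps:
M(O) - d = -166 - 1*(-34361) = -166 + 34361 = 34195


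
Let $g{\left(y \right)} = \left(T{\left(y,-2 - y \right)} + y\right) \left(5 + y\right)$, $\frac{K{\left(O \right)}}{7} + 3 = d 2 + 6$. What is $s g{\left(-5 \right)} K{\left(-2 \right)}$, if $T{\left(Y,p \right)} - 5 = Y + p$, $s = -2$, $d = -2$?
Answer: $0$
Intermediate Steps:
$K{\left(O \right)} = -7$ ($K{\left(O \right)} = -21 + 7 \left(\left(-2\right) 2 + 6\right) = -21 + 7 \left(-4 + 6\right) = -21 + 7 \cdot 2 = -21 + 14 = -7$)
$T{\left(Y,p \right)} = 5 + Y + p$ ($T{\left(Y,p \right)} = 5 + \left(Y + p\right) = 5 + Y + p$)
$g{\left(y \right)} = \left(3 + y\right) \left(5 + y\right)$ ($g{\left(y \right)} = \left(\left(5 + y - \left(2 + y\right)\right) + y\right) \left(5 + y\right) = \left(3 + y\right) \left(5 + y\right)$)
$s g{\left(-5 \right)} K{\left(-2 \right)} = - 2 \left(15 + \left(-5\right)^{2} + 8 \left(-5\right)\right) \left(-7\right) = - 2 \left(15 + 25 - 40\right) \left(-7\right) = \left(-2\right) 0 \left(-7\right) = 0 \left(-7\right) = 0$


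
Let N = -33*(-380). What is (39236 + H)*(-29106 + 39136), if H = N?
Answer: 519313280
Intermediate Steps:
N = 12540
H = 12540
(39236 + H)*(-29106 + 39136) = (39236 + 12540)*(-29106 + 39136) = 51776*10030 = 519313280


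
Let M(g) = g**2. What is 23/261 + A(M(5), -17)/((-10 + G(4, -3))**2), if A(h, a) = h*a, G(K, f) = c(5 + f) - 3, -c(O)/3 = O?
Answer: -102622/94221 ≈ -1.0892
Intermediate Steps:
c(O) = -3*O
G(K, f) = -18 - 3*f (G(K, f) = -3*(5 + f) - 3 = (-15 - 3*f) - 3 = -18 - 3*f)
A(h, a) = a*h
23/261 + A(M(5), -17)/((-10 + G(4, -3))**2) = 23/261 + (-17*5**2)/((-10 + (-18 - 3*(-3)))**2) = 23*(1/261) + (-17*25)/((-10 + (-18 + 9))**2) = 23/261 - 425/(-10 - 9)**2 = 23/261 - 425/((-19)**2) = 23/261 - 425/361 = -102622/94221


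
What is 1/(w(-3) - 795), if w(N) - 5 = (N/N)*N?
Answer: -1/793 ≈ -0.0012610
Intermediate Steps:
w(N) = 5 + N (w(N) = 5 + (N/N)*N = 5 + 1*N = 5 + N)
1/(w(-3) - 795) = 1/((5 - 3) - 795) = 1/(2 - 795) = 1/(-793) = -1/793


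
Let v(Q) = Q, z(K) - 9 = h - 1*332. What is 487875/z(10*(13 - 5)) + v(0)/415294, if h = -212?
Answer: -97575/107 ≈ -911.92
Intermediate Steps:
z(K) = -535 (z(K) = 9 + (-212 - 1*332) = 9 + (-212 - 332) = 9 - 544 = -535)
487875/z(10*(13 - 5)) + v(0)/415294 = 487875/(-535) + 0/415294 = 487875*(-1/535) + 0*(1/415294) = -97575/107 + 0 = -97575/107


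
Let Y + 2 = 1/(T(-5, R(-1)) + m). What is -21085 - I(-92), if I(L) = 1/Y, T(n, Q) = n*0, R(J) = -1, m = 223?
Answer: -9382602/445 ≈ -21085.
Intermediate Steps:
T(n, Q) = 0
Y = -445/223 (Y = -2 + 1/(0 + 223) = -2 + 1/223 = -445/223 ≈ -1.9955)
I(L) = -223/445 (I(L) = 1/(-445/223) = -223/445)
-21085 - I(-92) = -21085 - 1*(-223/445) = -21085 + 223/445 = -9382602/445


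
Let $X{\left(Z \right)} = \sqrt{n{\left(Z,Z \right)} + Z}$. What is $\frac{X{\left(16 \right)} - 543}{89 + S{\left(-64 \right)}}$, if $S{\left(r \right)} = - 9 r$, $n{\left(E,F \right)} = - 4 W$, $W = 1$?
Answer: $- \frac{543}{665} + \frac{2 \sqrt{3}}{665} \approx -0.81133$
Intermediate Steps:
$n{\left(E,F \right)} = -4$ ($n{\left(E,F \right)} = \left(-4\right) 1 = -4$)
$X{\left(Z \right)} = \sqrt{-4 + Z}$
$\frac{X{\left(16 \right)} - 543}{89 + S{\left(-64 \right)}} = \frac{\sqrt{-4 + 16} - 543}{89 - -576} = \frac{\sqrt{12} - 543}{89 + 576} = \frac{2 \sqrt{3} - 543}{665} = \left(-543 + 2 \sqrt{3}\right) \frac{1}{665} = - \frac{543}{665} + \frac{2 \sqrt{3}}{665}$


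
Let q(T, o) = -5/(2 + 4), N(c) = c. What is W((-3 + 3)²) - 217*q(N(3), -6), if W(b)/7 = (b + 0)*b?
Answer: 1085/6 ≈ 180.83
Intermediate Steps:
q(T, o) = -⅚ (q(T, o) = -5/6 = (⅙)*(-5) = -⅚)
W(b) = 7*b² (W(b) = 7*((b + 0)*b) = 7*(b*b) = 7*b²)
W((-3 + 3)²) - 217*q(N(3), -6) = 7*((-3 + 3)²)² - 217*(-⅚) = 7*(0²)² + 1085/6 = 7*0² + 1085/6 = 7*0 + 1085/6 = 0 + 1085/6 = 1085/6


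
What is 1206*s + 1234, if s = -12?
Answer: -13238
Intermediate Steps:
1206*s + 1234 = 1206*(-12) + 1234 = -14472 + 1234 = -13238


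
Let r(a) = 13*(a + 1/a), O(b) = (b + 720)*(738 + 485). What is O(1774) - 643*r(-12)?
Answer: 37813999/12 ≈ 3.1512e+6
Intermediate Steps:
O(b) = 880560 + 1223*b (O(b) = (720 + b)*1223 = 880560 + 1223*b)
r(a) = 13*a + 13/a
O(1774) - 643*r(-12) = (880560 + 1223*1774) - 643*(13*(-12) + 13/(-12)) = (880560 + 2169602) - 643*(-156 + 13*(-1/12)) = 3050162 - 643*(-156 - 13/12) = 3050162 - 643*(-1885/12) = 3050162 + 1212055/12 = 37813999/12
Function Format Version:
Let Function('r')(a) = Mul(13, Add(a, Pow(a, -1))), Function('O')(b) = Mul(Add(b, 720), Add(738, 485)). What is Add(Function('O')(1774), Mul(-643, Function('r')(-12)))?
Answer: Rational(37813999, 12) ≈ 3.1512e+6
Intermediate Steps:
Function('O')(b) = Add(880560, Mul(1223, b)) (Function('O')(b) = Mul(Add(720, b), 1223) = Add(880560, Mul(1223, b)))
Function('r')(a) = Add(Mul(13, a), Mul(13, Pow(a, -1)))
Add(Function('O')(1774), Mul(-643, Function('r')(-12))) = Add(Add(880560, Mul(1223, 1774)), Mul(-643, Add(Mul(13, -12), Mul(13, Pow(-12, -1))))) = Add(Add(880560, 2169602), Mul(-643, Add(-156, Mul(13, Rational(-1, 12))))) = Add(3050162, Mul(-643, Add(-156, Rational(-13, 12)))) = Add(3050162, Mul(-643, Rational(-1885, 12))) = Add(3050162, Rational(1212055, 12)) = Rational(37813999, 12)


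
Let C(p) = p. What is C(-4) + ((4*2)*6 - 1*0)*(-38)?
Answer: -1828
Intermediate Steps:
C(-4) + ((4*2)*6 - 1*0)*(-38) = -4 + ((4*2)*6 - 1*0)*(-38) = -4 + (8*6 + 0)*(-38) = -4 + (48 + 0)*(-38) = -4 + 48*(-38) = -4 - 1824 = -1828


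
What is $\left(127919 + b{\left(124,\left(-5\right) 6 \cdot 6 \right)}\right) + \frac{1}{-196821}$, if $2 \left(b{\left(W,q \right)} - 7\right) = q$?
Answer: $\frac{25160809355}{196821} \approx 1.2784 \cdot 10^{5}$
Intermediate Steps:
$b{\left(W,q \right)} = 7 + \frac{q}{2}$
$\left(127919 + b{\left(124,\left(-5\right) 6 \cdot 6 \right)}\right) + \frac{1}{-196821} = \left(127919 + \left(7 + \frac{\left(-5\right) 6 \cdot 6}{2}\right)\right) + \frac{1}{-196821} = \left(127919 + \left(7 + \frac{\left(-30\right) 6}{2}\right)\right) - \frac{1}{196821} = \left(127919 + \left(7 + \frac{1}{2} \left(-180\right)\right)\right) - \frac{1}{196821} = \left(127919 + \left(7 - 90\right)\right) - \frac{1}{196821} = \left(127919 - 83\right) - \frac{1}{196821} = 127836 - \frac{1}{196821} = \frac{25160809355}{196821}$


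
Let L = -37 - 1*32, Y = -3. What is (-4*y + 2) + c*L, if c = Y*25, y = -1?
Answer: 5181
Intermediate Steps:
L = -69 (L = -37 - 32 = -69)
c = -75 (c = -3*25 = -75)
(-4*y + 2) + c*L = (-4*(-1) + 2) - 75*(-69) = (4 + 2) + 5175 = 6 + 5175 = 5181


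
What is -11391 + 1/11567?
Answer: -131759696/11567 ≈ -11391.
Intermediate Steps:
-11391 + 1/11567 = -131759696/11567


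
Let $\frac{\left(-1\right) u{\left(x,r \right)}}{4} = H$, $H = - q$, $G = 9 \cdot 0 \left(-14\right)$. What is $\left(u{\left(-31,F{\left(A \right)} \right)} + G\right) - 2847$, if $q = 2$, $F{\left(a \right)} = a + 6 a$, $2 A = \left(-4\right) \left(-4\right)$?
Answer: $-2839$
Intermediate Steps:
$A = 8$ ($A = \frac{\left(-4\right) \left(-4\right)}{2} = \frac{1}{2} \cdot 16 = 8$)
$F{\left(a \right)} = 7 a$
$G = 0$ ($G = 0 \left(-14\right) = 0$)
$H = -2$ ($H = \left(-1\right) 2 = -2$)
$u{\left(x,r \right)} = 8$ ($u{\left(x,r \right)} = \left(-4\right) \left(-2\right) = 8$)
$\left(u{\left(-31,F{\left(A \right)} \right)} + G\right) - 2847 = \left(8 + 0\right) - 2847 = 8 - 2847 = -2839$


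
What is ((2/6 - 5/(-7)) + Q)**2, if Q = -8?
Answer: 21316/441 ≈ 48.336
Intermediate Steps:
((2/6 - 5/(-7)) + Q)**2 = ((2/6 - 5/(-7)) - 8)**2 = ((2*(1/6) - 5*(-1/7)) - 8)**2 = ((1/3 + 5/7) - 8)**2 = (22/21 - 8)**2 = (-146/21)**2 = 21316/441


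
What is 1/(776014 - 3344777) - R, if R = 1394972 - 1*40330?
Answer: -3479754247847/2568763 ≈ -1.3546e+6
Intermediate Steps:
R = 1354642 (R = 1394972 - 40330 = 1354642)
1/(776014 - 3344777) - R = 1/(776014 - 3344777) - 1*1354642 = 1/(-2568763) - 1354642 = -1/2568763 - 1354642 = -3479754247847/2568763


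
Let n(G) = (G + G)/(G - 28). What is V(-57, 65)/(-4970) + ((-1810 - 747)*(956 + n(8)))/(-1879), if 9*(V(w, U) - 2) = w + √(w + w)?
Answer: 36416900251/28015890 - I*√114/44730 ≈ 1299.9 - 0.0002387*I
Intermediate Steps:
n(G) = 2*G/(-28 + G) (n(G) = (2*G)/(-28 + G) = 2*G/(-28 + G))
V(w, U) = 2 + w/9 + √2*√w/9 (V(w, U) = 2 + (w + √(w + w))/9 = 2 + (w + √(2*w))/9 = 2 + (w + √2*√w)/9 = 2 + (w/9 + √2*√w/9) = 2 + w/9 + √2*√w/9)
V(-57, 65)/(-4970) + ((-1810 - 747)*(956 + n(8)))/(-1879) = (2 + (⅑)*(-57) + √2*√(-57)/9)/(-4970) + ((-1810 - 747)*(956 + 2*8/(-28 + 8)))/(-1879) = (2 - 19/3 + √2*(I*√57)/9)*(-1/4970) - 2557*(956 + 2*8/(-20))*(-1/1879) = (2 - 19/3 + I*√114/9)*(-1/4970) - 2557*(956 + 2*8*(-1/20))*(-1/1879) = (-13/3 + I*√114/9)*(-1/4970) - 2557*(956 - ⅘)*(-1/1879) = (13/14910 - I*√114/44730) - 2557*4776/5*(-1/1879) = (13/14910 - I*√114/44730) - 12212232/5*(-1/1879) = (13/14910 - I*√114/44730) + 12212232/9395 = 36416900251/28015890 - I*√114/44730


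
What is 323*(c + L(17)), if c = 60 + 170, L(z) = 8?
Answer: 76874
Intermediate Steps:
c = 230
323*(c + L(17)) = 323*(230 + 8) = 323*238 = 76874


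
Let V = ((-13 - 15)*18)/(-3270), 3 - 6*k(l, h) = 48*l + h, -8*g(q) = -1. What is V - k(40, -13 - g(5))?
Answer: 2768309/8720 ≈ 317.47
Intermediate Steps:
g(q) = ⅛ (g(q) = -⅛*(-1) = ⅛)
k(l, h) = ½ - 8*l - h/6 (k(l, h) = ½ - (48*l + h)/6 = ½ - (h + 48*l)/6 = ½ + (-8*l - h/6) = ½ - 8*l - h/6)
V = 84/545 (V = -28*18*(-1/3270) = -504*(-1/3270) = 84/545 ≈ 0.15413)
V - k(40, -13 - g(5)) = 84/545 - (½ - 8*40 - (-13 - 1*⅛)/6) = 84/545 - (½ - 320 - (-13 - ⅛)/6) = 84/545 - (½ - 320 - ⅙*(-105/8)) = 84/545 - (½ - 320 + 35/16) = 84/545 - 1*(-5077/16) = 84/545 + 5077/16 = 2768309/8720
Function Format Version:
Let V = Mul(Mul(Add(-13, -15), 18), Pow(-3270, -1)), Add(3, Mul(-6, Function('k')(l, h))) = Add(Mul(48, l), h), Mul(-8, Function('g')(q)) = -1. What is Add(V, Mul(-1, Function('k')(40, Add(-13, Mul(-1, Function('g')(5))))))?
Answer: Rational(2768309, 8720) ≈ 317.47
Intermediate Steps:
Function('g')(q) = Rational(1, 8) (Function('g')(q) = Mul(Rational(-1, 8), -1) = Rational(1, 8))
Function('k')(l, h) = Add(Rational(1, 2), Mul(-8, l), Mul(Rational(-1, 6), h)) (Function('k')(l, h) = Add(Rational(1, 2), Mul(Rational(-1, 6), Add(Mul(48, l), h))) = Add(Rational(1, 2), Mul(Rational(-1, 6), Add(h, Mul(48, l)))) = Add(Rational(1, 2), Add(Mul(-8, l), Mul(Rational(-1, 6), h))) = Add(Rational(1, 2), Mul(-8, l), Mul(Rational(-1, 6), h)))
V = Rational(84, 545) (V = Mul(Mul(-28, 18), Rational(-1, 3270)) = Mul(-504, Rational(-1, 3270)) = Rational(84, 545) ≈ 0.15413)
Add(V, Mul(-1, Function('k')(40, Add(-13, Mul(-1, Function('g')(5)))))) = Add(Rational(84, 545), Mul(-1, Add(Rational(1, 2), Mul(-8, 40), Mul(Rational(-1, 6), Add(-13, Mul(-1, Rational(1, 8))))))) = Add(Rational(84, 545), Mul(-1, Add(Rational(1, 2), -320, Mul(Rational(-1, 6), Add(-13, Rational(-1, 8)))))) = Add(Rational(84, 545), Mul(-1, Add(Rational(1, 2), -320, Mul(Rational(-1, 6), Rational(-105, 8))))) = Add(Rational(84, 545), Mul(-1, Add(Rational(1, 2), -320, Rational(35, 16)))) = Add(Rational(84, 545), Mul(-1, Rational(-5077, 16))) = Add(Rational(84, 545), Rational(5077, 16)) = Rational(2768309, 8720)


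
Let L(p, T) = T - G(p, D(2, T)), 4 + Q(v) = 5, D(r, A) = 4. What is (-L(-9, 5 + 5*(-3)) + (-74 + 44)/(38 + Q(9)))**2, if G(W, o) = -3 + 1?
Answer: 8836/169 ≈ 52.284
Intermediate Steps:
Q(v) = 1 (Q(v) = -4 + 5 = 1)
G(W, o) = -2
L(p, T) = 2 + T (L(p, T) = T - 1*(-2) = T + 2 = 2 + T)
(-L(-9, 5 + 5*(-3)) + (-74 + 44)/(38 + Q(9)))**2 = (-(2 + (5 + 5*(-3))) + (-74 + 44)/(38 + 1))**2 = (-(2 + (5 - 15)) - 30/39)**2 = (-(2 - 10) - 30*1/39)**2 = (-1*(-8) - 10/13)**2 = (8 - 10/13)**2 = (94/13)**2 = 8836/169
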